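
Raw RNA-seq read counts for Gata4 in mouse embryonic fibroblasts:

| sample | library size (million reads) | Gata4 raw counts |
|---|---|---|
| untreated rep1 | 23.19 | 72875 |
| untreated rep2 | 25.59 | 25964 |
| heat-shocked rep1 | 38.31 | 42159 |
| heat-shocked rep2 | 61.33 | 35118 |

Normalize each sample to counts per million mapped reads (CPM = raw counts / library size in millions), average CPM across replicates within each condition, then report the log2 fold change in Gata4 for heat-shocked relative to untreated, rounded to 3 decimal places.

CPM(untreated rep1) = 72875 / 23.19 = 3142.5183
CPM(untreated rep2) = 25964 / 25.59 = 1014.6151
CPM(heat-shocked rep1) = 42159 / 38.31 = 1100.4699
CPM(heat-shocked rep2) = 35118 / 61.33 = 572.6072
mean CPM(untreated) = 2078.5667; mean CPM(heat-shocked) = 836.5385
Fold change = 836.5385 / 2078.5667 = 0.40246
log2(0.40246) = -1.3131

-1.313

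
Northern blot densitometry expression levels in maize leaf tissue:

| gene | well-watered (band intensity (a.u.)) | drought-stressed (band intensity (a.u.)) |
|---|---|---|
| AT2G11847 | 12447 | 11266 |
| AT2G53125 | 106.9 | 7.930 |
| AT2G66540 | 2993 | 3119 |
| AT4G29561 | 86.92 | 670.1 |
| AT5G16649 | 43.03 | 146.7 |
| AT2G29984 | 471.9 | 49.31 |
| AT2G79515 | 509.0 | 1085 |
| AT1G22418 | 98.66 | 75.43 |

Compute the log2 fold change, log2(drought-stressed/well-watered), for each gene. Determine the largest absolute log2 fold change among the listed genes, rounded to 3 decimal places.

3.753

log2(11266/12447) = -0.144  (AT2G11847)
log2(7.930/106.9) = -3.753  (AT2G53125)
log2(3119/2993) = 0.059  (AT2G66540)
log2(670.1/86.92) = 2.947  (AT4G29561)
log2(146.7/43.03) = 1.769  (AT5G16649)
log2(49.31/471.9) = -3.259  (AT2G29984)
log2(1085/509.0) = 1.092  (AT2G79515)
log2(75.43/98.66) = -0.387  (AT1G22418)
The largest magnitude belongs to AT2G53125.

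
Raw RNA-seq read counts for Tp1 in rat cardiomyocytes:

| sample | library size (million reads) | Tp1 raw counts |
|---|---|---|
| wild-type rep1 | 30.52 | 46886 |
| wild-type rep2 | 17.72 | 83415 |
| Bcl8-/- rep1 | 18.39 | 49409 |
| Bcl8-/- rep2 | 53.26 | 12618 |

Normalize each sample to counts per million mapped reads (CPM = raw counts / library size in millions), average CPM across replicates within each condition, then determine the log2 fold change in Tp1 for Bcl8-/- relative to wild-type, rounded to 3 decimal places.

CPM(wild-type rep1) = 46886 / 30.52 = 1536.2385
CPM(wild-type rep2) = 83415 / 17.72 = 4707.3928
CPM(Bcl8-/- rep1) = 49409 / 18.39 = 2686.7319
CPM(Bcl8-/- rep2) = 12618 / 53.26 = 236.9133
mean CPM(wild-type) = 3121.8157; mean CPM(Bcl8-/-) = 1461.8226
Fold change = 1461.8226 / 3121.8157 = 0.46826
log2(0.46826) = -1.0946

-1.095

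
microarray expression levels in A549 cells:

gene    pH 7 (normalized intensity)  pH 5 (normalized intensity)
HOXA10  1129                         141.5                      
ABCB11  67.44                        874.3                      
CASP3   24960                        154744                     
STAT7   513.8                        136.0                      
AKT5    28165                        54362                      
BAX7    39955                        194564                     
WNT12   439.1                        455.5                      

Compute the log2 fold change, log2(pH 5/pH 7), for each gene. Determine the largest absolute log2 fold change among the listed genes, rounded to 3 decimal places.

3.696

log2(141.5/1129) = -2.996  (HOXA10)
log2(874.3/67.44) = 3.696  (ABCB11)
log2(154744/24960) = 2.632  (CASP3)
log2(136.0/513.8) = -1.918  (STAT7)
log2(54362/28165) = 0.949  (AKT5)
log2(194564/39955) = 2.284  (BAX7)
log2(455.5/439.1) = 0.053  (WNT12)
The largest magnitude belongs to ABCB11.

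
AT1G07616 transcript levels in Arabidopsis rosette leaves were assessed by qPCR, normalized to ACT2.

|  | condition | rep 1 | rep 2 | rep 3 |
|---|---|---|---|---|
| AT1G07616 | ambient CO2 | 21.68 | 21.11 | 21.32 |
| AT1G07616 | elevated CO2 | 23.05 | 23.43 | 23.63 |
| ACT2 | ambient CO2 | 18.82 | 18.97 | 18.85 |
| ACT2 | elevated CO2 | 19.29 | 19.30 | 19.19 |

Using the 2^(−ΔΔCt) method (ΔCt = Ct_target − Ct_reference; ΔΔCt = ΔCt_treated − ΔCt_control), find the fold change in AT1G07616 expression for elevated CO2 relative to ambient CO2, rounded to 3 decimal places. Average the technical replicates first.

Mean Ct: AT1G07616 ambient CO2 21.370; AT1G07616 elevated CO2 23.370; ACT2 ambient CO2 18.880; ACT2 elevated CO2 19.260
ΔCt(ambient CO2) = 21.370 − 18.880 = 2.490
ΔCt(elevated CO2) = 23.370 − 19.260 = 4.110
ΔΔCt = 4.110 − 2.490 = 1.620
Fold change = 2^(−1.620) = 0.3253

0.325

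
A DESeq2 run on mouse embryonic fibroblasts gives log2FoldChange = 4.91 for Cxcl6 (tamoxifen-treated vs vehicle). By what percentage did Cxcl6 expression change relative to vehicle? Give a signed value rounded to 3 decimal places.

Fold change = 2^(4.91) = 30.0647
Percent change = (FC − 1) × 100% = (30.0647 − 1) × 100 = 2906.473%

2906.473%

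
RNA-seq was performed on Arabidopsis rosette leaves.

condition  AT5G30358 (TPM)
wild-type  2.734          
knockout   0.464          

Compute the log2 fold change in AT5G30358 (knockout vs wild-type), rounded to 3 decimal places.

Fold change = 0.464 / 2.734 = 0.1697
log2(0.1697) = -2.5588

-2.559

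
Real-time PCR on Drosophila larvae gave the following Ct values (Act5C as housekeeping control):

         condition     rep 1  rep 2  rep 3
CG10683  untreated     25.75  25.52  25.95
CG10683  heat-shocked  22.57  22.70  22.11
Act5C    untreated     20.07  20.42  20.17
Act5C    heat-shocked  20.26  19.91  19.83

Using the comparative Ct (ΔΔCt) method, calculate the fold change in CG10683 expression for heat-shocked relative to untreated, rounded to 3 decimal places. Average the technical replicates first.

8.340

Mean Ct: CG10683 untreated 25.740; CG10683 heat-shocked 22.460; Act5C untreated 20.220; Act5C heat-shocked 20.000
ΔCt(untreated) = 25.740 − 20.220 = 5.520
ΔCt(heat-shocked) = 22.460 − 20.000 = 2.460
ΔΔCt = 2.460 − 5.520 = -3.060
Fold change = 2^(−(-3.060)) = 2^3.060 = 8.3397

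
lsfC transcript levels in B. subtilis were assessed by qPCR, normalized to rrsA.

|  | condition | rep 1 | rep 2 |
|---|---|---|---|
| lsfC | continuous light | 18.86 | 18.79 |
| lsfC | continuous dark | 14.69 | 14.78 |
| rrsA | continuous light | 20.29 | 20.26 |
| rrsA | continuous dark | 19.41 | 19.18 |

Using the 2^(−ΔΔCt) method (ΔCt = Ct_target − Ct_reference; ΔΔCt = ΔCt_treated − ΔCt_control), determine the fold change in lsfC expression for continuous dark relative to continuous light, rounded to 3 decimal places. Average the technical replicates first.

8.634

Mean Ct: lsfC continuous light 18.825; lsfC continuous dark 14.735; rrsA continuous light 20.275; rrsA continuous dark 19.295
ΔCt(continuous light) = 18.825 − 20.275 = -1.450
ΔCt(continuous dark) = 14.735 − 19.295 = -4.560
ΔΔCt = -4.560 − (-1.450) = -3.110
Fold change = 2^(−(-3.110)) = 2^3.110 = 8.6338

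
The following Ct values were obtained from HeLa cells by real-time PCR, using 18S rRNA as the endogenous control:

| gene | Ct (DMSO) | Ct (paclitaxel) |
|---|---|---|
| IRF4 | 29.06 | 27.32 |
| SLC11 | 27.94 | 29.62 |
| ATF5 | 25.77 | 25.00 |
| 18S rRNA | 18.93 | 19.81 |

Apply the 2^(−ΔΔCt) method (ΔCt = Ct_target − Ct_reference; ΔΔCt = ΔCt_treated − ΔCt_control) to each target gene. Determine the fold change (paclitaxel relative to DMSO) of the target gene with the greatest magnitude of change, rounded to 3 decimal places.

6.148

IRF4: ΔΔCt = (27.32−19.81) − (29.06−18.93) = 7.51 − 10.13 = -2.62; fold change = 2^2.62 = 6.148
SLC11: ΔΔCt = (29.62−19.81) − (27.94−18.93) = 9.81 − 9.01 = 0.80; fold change = 2^-0.80 = 0.574
ATF5: ΔΔCt = (25.00−19.81) − (25.77−18.93) = 5.19 − 6.84 = -1.65; fold change = 2^1.65 = 3.138
IRF4 has the largest |ΔΔCt| = 2.62.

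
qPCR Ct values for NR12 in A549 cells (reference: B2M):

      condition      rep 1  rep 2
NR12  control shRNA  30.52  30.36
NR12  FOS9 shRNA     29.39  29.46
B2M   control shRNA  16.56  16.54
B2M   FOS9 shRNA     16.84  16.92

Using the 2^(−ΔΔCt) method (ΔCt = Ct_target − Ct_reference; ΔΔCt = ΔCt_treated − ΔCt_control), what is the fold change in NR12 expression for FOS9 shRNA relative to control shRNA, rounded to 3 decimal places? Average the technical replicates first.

2.540

Mean Ct: NR12 control shRNA 30.440; NR12 FOS9 shRNA 29.425; B2M control shRNA 16.550; B2M FOS9 shRNA 16.880
ΔCt(control shRNA) = 30.440 − 16.550 = 13.890
ΔCt(FOS9 shRNA) = 29.425 − 16.880 = 12.545
ΔΔCt = 12.545 − 13.890 = -1.345
Fold change = 2^(−(-1.345)) = 2^1.345 = 2.5403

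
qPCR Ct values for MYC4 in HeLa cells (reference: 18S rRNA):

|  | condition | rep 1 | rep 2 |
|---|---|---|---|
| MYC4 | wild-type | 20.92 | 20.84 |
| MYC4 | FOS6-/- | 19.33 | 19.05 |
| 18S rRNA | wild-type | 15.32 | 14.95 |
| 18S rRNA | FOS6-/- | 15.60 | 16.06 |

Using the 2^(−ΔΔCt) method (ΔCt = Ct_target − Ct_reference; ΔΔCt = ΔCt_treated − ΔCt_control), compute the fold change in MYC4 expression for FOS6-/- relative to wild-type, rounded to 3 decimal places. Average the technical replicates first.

5.223

Mean Ct: MYC4 wild-type 20.880; MYC4 FOS6-/- 19.190; 18S rRNA wild-type 15.135; 18S rRNA FOS6-/- 15.830
ΔCt(wild-type) = 20.880 − 15.135 = 5.745
ΔCt(FOS6-/-) = 19.190 − 15.830 = 3.360
ΔΔCt = 3.360 − 5.745 = -2.385
Fold change = 2^(−(-2.385)) = 2^2.385 = 5.2234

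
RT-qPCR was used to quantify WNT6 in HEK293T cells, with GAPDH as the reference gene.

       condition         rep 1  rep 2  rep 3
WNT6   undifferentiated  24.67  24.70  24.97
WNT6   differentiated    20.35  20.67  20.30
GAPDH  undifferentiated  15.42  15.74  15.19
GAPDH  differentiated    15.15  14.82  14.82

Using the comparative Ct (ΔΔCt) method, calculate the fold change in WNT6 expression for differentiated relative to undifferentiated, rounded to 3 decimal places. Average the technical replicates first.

Mean Ct: WNT6 undifferentiated 24.780; WNT6 differentiated 20.440; GAPDH undifferentiated 15.450; GAPDH differentiated 14.930
ΔCt(undifferentiated) = 24.780 − 15.450 = 9.330
ΔCt(differentiated) = 20.440 − 14.930 = 5.510
ΔΔCt = 5.510 − 9.330 = -3.820
Fold change = 2^(−(-3.820)) = 2^3.820 = 14.1232

14.123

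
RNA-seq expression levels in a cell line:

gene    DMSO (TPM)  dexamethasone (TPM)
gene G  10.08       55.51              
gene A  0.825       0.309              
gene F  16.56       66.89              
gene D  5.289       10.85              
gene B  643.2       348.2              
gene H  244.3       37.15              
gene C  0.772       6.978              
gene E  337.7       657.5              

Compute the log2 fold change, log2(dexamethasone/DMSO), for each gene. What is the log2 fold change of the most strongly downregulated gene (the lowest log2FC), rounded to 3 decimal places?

log2(55.51/10.08) = 2.461  (gene G)
log2(0.309/0.825) = -1.417  (gene A)
log2(66.89/16.56) = 2.014  (gene F)
log2(10.85/5.289) = 1.037  (gene D)
log2(348.2/643.2) = -0.885  (gene B)
log2(37.15/244.3) = -2.717  (gene H)
log2(6.978/0.772) = 3.176  (gene C)
log2(657.5/337.7) = 0.961  (gene E)
gene H is most strongly downregulated.

-2.717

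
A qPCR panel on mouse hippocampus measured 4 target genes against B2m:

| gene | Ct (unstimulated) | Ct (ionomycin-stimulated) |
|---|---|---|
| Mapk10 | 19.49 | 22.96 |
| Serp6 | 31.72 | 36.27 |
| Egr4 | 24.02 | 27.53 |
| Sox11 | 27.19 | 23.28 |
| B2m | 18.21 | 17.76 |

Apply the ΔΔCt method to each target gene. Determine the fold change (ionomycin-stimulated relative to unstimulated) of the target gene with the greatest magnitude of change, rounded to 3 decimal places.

0.031

Mapk10: ΔΔCt = (22.96−17.76) − (19.49−18.21) = 5.20 − 1.28 = 3.92; fold change = 2^-3.92 = 0.066
Serp6: ΔΔCt = (36.27−17.76) − (31.72−18.21) = 18.51 − 13.51 = 5.00; fold change = 2^-5.00 = 0.031
Egr4: ΔΔCt = (27.53−17.76) − (24.02−18.21) = 9.77 − 5.81 = 3.96; fold change = 2^-3.96 = 0.064
Sox11: ΔΔCt = (23.28−17.76) − (27.19−18.21) = 5.52 − 8.98 = -3.46; fold change = 2^3.46 = 11.004
Serp6 has the largest |ΔΔCt| = 5.00.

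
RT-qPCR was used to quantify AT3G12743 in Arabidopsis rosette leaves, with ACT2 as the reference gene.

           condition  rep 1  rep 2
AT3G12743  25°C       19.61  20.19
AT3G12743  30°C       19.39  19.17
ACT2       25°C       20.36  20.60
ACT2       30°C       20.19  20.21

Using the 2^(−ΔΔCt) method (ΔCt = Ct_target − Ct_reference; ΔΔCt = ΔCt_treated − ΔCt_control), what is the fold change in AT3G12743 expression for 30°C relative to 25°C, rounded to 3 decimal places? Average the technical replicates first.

1.266

Mean Ct: AT3G12743 25°C 19.900; AT3G12743 30°C 19.280; ACT2 25°C 20.480; ACT2 30°C 20.200
ΔCt(25°C) = 19.900 − 20.480 = -0.580
ΔCt(30°C) = 19.280 − 20.200 = -0.920
ΔΔCt = -0.920 − (-0.580) = -0.340
Fold change = 2^(−(-0.340)) = 2^0.340 = 1.2658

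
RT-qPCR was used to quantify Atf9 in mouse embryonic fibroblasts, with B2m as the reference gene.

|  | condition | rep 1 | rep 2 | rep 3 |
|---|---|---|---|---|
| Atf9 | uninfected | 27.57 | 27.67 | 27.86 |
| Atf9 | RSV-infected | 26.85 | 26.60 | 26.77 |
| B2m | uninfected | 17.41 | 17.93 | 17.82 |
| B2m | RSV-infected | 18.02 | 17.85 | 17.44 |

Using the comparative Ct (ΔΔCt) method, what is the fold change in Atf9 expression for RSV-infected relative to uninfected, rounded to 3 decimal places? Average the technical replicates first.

Mean Ct: Atf9 uninfected 27.700; Atf9 RSV-infected 26.740; B2m uninfected 17.720; B2m RSV-infected 17.770
ΔCt(uninfected) = 27.700 − 17.720 = 9.980
ΔCt(RSV-infected) = 26.740 − 17.770 = 8.970
ΔΔCt = 8.970 − 9.980 = -1.010
Fold change = 2^(−(-1.010)) = 2^1.010 = 2.0139

2.014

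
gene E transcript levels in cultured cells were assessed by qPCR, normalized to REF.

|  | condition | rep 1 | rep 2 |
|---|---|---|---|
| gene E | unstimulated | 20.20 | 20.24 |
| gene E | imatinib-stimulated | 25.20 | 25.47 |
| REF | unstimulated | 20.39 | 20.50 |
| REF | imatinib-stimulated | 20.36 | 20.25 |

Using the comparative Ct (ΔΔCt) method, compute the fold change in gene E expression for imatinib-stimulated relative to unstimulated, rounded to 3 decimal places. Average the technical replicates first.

Mean Ct: gene E unstimulated 20.220; gene E imatinib-stimulated 25.335; REF unstimulated 20.445; REF imatinib-stimulated 20.305
ΔCt(unstimulated) = 20.220 − 20.445 = -0.225
ΔCt(imatinib-stimulated) = 25.335 − 20.305 = 5.030
ΔΔCt = 5.030 − (-0.225) = 5.255
Fold change = 2^(−5.255) = 0.0262

0.026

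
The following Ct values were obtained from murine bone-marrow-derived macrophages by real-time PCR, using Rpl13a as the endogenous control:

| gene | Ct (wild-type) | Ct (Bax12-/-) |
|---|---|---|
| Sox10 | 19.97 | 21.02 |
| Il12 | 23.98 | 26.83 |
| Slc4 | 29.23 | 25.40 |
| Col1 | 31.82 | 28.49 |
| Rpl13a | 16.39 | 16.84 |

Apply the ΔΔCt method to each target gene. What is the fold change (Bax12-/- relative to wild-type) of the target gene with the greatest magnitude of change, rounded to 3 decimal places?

Sox10: ΔΔCt = (21.02−16.84) − (19.97−16.39) = 4.18 − 3.58 = 0.60; fold change = 2^-0.60 = 0.660
Il12: ΔΔCt = (26.83−16.84) − (23.98−16.39) = 9.99 − 7.59 = 2.40; fold change = 2^-2.40 = 0.189
Slc4: ΔΔCt = (25.40−16.84) − (29.23−16.39) = 8.56 − 12.84 = -4.28; fold change = 2^4.28 = 19.427
Col1: ΔΔCt = (28.49−16.84) − (31.82−16.39) = 11.65 − 15.43 = -3.78; fold change = 2^3.78 = 13.737
Slc4 has the largest |ΔΔCt| = 4.28.

19.427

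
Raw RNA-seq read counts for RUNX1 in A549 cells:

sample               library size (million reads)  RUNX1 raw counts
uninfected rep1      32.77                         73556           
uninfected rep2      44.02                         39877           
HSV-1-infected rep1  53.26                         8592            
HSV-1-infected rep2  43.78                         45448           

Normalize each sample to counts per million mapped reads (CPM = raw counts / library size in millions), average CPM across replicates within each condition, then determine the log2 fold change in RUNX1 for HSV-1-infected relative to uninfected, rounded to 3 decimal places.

-1.393

CPM(uninfected rep1) = 73556 / 32.77 = 2244.6140
CPM(uninfected rep2) = 39877 / 44.02 = 905.8837
CPM(HSV-1-infected rep1) = 8592 / 53.26 = 161.3218
CPM(HSV-1-infected rep2) = 45448 / 43.78 = 1038.0996
mean CPM(uninfected) = 1575.2488; mean CPM(HSV-1-infected) = 599.7107
Fold change = 599.7107 / 1575.2488 = 0.38071
log2(0.38071) = -1.3932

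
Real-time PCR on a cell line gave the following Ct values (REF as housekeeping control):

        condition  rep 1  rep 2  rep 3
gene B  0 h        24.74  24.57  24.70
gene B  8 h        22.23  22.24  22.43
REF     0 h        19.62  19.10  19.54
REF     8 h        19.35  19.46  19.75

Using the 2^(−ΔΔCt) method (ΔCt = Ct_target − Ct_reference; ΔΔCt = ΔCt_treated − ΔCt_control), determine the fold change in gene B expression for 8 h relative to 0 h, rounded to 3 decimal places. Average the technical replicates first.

5.540

Mean Ct: gene B 0 h 24.670; gene B 8 h 22.300; REF 0 h 19.420; REF 8 h 19.520
ΔCt(0 h) = 24.670 − 19.420 = 5.250
ΔCt(8 h) = 22.300 − 19.520 = 2.780
ΔΔCt = 2.780 − 5.250 = -2.470
Fold change = 2^(−(-2.470)) = 2^2.470 = 5.5404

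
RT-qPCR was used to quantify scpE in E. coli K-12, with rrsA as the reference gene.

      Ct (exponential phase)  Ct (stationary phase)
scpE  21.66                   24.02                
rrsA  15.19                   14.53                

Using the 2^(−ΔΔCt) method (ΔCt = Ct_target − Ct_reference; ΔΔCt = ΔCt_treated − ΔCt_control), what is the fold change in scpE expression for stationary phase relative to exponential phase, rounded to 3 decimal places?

ΔCt(exponential phase) = 21.660 − 15.190 = 6.470
ΔCt(stationary phase) = 24.020 − 14.530 = 9.490
ΔΔCt = 9.490 − 6.470 = 3.020
Fold change = 2^(−3.020) = 0.1233

0.123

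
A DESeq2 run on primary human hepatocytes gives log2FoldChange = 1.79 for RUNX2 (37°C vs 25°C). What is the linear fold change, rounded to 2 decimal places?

Fold change = 2^(1.79) = 3.458

3.46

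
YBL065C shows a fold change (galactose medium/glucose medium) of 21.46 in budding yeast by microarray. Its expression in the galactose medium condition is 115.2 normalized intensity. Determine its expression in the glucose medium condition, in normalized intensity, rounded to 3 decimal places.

5.368

glucose medium expression = 115.2 / 21.46 = 5.368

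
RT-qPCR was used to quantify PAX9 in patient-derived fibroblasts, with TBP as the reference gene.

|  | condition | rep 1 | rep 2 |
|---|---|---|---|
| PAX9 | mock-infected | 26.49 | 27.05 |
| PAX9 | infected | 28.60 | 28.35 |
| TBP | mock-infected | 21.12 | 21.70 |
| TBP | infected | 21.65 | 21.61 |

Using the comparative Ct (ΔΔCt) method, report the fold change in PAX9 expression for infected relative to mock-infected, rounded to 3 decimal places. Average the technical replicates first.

Mean Ct: PAX9 mock-infected 26.770; PAX9 infected 28.475; TBP mock-infected 21.410; TBP infected 21.630
ΔCt(mock-infected) = 26.770 − 21.410 = 5.360
ΔCt(infected) = 28.475 − 21.630 = 6.845
ΔΔCt = 6.845 − 5.360 = 1.485
Fold change = 2^(−1.485) = 0.3572

0.357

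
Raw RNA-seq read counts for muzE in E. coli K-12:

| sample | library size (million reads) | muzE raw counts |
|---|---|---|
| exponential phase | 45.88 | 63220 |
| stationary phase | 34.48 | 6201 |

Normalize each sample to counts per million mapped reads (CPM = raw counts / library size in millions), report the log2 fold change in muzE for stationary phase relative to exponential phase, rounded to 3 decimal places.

CPM(exponential phase) = 63220 / 45.88 = 1377.9425
CPM(stationary phase) = 6201 / 34.48 = 179.8434
Fold change = 179.8434 / 1377.9425 = 0.13052
log2(0.13052) = -2.9377

-2.938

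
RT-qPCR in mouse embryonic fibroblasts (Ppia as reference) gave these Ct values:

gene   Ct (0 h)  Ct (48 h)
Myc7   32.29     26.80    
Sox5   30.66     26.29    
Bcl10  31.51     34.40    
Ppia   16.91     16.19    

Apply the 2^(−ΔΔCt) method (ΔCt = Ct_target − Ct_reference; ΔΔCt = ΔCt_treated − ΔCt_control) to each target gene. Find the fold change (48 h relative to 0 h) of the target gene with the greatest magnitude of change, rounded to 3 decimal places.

27.284

Myc7: ΔΔCt = (26.80−16.19) − (32.29−16.91) = 10.61 − 15.38 = -4.77; fold change = 2^4.77 = 27.284
Sox5: ΔΔCt = (26.29−16.19) − (30.66−16.91) = 10.10 − 13.75 = -3.65; fold change = 2^3.65 = 12.553
Bcl10: ΔΔCt = (34.40−16.19) − (31.51−16.91) = 18.21 − 14.60 = 3.61; fold change = 2^-3.61 = 0.082
Myc7 has the largest |ΔΔCt| = 4.77.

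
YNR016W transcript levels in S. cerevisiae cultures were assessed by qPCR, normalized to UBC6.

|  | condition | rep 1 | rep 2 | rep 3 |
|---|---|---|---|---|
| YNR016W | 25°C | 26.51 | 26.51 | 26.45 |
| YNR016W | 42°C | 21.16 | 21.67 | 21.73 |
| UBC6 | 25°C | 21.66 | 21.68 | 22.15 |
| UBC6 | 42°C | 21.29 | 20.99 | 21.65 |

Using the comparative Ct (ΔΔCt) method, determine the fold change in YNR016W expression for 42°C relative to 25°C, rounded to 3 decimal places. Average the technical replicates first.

Mean Ct: YNR016W 25°C 26.490; YNR016W 42°C 21.520; UBC6 25°C 21.830; UBC6 42°C 21.310
ΔCt(25°C) = 26.490 − 21.830 = 4.660
ΔCt(42°C) = 21.520 − 21.310 = 0.210
ΔΔCt = 0.210 − 4.660 = -4.450
Fold change = 2^(−(-4.450)) = 2^4.450 = 21.8566

21.857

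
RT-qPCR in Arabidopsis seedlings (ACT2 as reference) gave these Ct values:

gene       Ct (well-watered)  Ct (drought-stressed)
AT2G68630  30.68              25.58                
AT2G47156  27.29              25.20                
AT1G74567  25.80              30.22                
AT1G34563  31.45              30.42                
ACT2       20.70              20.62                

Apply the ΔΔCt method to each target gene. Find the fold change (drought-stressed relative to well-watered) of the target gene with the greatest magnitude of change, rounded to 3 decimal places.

AT2G68630: ΔΔCt = (25.58−20.62) − (30.68−20.70) = 4.96 − 9.98 = -5.02; fold change = 2^5.02 = 32.447
AT2G47156: ΔΔCt = (25.20−20.62) − (27.29−20.70) = 4.58 − 6.59 = -2.01; fold change = 2^2.01 = 4.028
AT1G74567: ΔΔCt = (30.22−20.62) − (25.80−20.70) = 9.60 − 5.10 = 4.50; fold change = 2^-4.50 = 0.044
AT1G34563: ΔΔCt = (30.42−20.62) − (31.45−20.70) = 9.80 − 10.75 = -0.95; fold change = 2^0.95 = 1.932
AT2G68630 has the largest |ΔΔCt| = 5.02.

32.447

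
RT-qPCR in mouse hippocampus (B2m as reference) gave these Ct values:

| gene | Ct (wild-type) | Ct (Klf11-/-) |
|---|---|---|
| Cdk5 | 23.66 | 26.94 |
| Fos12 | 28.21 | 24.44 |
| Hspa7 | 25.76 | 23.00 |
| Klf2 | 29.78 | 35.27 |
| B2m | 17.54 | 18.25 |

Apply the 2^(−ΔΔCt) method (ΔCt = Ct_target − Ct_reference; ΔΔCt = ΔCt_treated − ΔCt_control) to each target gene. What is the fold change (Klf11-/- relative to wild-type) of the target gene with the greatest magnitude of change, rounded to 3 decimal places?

Cdk5: ΔΔCt = (26.94−18.25) − (23.66−17.54) = 8.69 − 6.12 = 2.57; fold change = 2^-2.57 = 0.168
Fos12: ΔΔCt = (24.44−18.25) − (28.21−17.54) = 6.19 − 10.67 = -4.48; fold change = 2^4.48 = 22.316
Hspa7: ΔΔCt = (23.00−18.25) − (25.76−17.54) = 4.75 − 8.22 = -3.47; fold change = 2^3.47 = 11.081
Klf2: ΔΔCt = (35.27−18.25) − (29.78−17.54) = 17.02 − 12.24 = 4.78; fold change = 2^-4.78 = 0.036
Klf2 has the largest |ΔΔCt| = 4.78.

0.036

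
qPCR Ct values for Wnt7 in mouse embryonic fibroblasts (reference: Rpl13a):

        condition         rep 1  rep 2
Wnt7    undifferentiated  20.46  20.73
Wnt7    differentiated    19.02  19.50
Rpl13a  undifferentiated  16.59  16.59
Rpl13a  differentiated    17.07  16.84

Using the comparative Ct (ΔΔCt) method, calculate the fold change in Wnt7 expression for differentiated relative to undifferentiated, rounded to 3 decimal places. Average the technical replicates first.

Mean Ct: Wnt7 undifferentiated 20.595; Wnt7 differentiated 19.260; Rpl13a undifferentiated 16.590; Rpl13a differentiated 16.955
ΔCt(undifferentiated) = 20.595 − 16.590 = 4.005
ΔCt(differentiated) = 19.260 − 16.955 = 2.305
ΔΔCt = 2.305 − 4.005 = -1.700
Fold change = 2^(−(-1.700)) = 2^1.700 = 3.2490

3.249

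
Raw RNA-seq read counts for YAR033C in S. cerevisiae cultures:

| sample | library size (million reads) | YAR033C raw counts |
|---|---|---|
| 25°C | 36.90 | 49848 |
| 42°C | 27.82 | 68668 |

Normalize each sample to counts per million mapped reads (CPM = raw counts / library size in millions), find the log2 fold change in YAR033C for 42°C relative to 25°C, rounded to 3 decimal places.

CPM(25°C) = 49848 / 36.90 = 1350.8943
CPM(42°C) = 68668 / 27.82 = 2468.2962
Fold change = 2468.2962 / 1350.8943 = 1.82716
log2(1.82716) = 0.8696

0.870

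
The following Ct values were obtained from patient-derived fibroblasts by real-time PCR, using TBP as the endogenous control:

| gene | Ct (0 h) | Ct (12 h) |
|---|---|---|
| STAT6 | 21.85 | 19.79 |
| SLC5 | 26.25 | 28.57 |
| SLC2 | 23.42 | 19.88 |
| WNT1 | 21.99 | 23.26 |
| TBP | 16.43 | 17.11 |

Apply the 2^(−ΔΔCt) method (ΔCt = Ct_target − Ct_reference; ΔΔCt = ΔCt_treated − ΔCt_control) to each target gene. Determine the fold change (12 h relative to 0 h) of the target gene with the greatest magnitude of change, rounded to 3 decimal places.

18.636

STAT6: ΔΔCt = (19.79−17.11) − (21.85−16.43) = 2.68 − 5.42 = -2.74; fold change = 2^2.74 = 6.681
SLC5: ΔΔCt = (28.57−17.11) − (26.25−16.43) = 11.46 − 9.82 = 1.64; fold change = 2^-1.64 = 0.321
SLC2: ΔΔCt = (19.88−17.11) − (23.42−16.43) = 2.77 − 6.99 = -4.22; fold change = 2^4.22 = 18.636
WNT1: ΔΔCt = (23.26−17.11) − (21.99−16.43) = 6.15 − 5.56 = 0.59; fold change = 2^-0.59 = 0.664
SLC2 has the largest |ΔΔCt| = 4.22.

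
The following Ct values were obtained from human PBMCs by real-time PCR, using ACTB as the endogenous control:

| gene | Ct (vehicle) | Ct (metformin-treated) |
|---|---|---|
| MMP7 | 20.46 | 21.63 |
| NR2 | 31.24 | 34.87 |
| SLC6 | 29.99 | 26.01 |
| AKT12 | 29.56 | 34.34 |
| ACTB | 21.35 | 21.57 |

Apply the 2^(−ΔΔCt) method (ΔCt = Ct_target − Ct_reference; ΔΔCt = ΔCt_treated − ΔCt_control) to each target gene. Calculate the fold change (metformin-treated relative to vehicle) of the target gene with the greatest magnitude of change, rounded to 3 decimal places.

MMP7: ΔΔCt = (21.63−21.57) − (20.46−21.35) = 0.06 − (-0.89) = 0.95; fold change = 2^-0.95 = 0.518
NR2: ΔΔCt = (34.87−21.57) − (31.24−21.35) = 13.30 − 9.89 = 3.41; fold change = 2^-3.41 = 0.094
SLC6: ΔΔCt = (26.01−21.57) − (29.99−21.35) = 4.44 − 8.64 = -4.20; fold change = 2^4.20 = 18.379
AKT12: ΔΔCt = (34.34−21.57) − (29.56−21.35) = 12.77 − 8.21 = 4.56; fold change = 2^-4.56 = 0.042
AKT12 has the largest |ΔΔCt| = 4.56.

0.042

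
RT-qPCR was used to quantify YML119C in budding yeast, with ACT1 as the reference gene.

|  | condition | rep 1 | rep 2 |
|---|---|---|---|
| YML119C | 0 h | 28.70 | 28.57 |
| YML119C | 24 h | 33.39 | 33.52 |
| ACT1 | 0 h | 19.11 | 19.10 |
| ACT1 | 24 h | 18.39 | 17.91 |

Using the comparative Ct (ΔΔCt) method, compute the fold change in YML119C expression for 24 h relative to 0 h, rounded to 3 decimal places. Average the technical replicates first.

Mean Ct: YML119C 0 h 28.635; YML119C 24 h 33.455; ACT1 0 h 19.105; ACT1 24 h 18.150
ΔCt(0 h) = 28.635 − 19.105 = 9.530
ΔCt(24 h) = 33.455 − 18.150 = 15.305
ΔΔCt = 15.305 − 9.530 = 5.775
Fold change = 2^(−5.775) = 0.0183

0.018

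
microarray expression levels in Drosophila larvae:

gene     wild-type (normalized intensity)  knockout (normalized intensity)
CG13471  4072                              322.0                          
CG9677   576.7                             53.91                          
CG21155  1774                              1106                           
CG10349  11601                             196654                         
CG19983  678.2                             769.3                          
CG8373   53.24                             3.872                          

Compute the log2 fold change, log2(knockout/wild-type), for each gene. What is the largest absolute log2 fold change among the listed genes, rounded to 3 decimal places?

4.083

log2(322.0/4072) = -3.661  (CG13471)
log2(53.91/576.7) = -3.419  (CG9677)
log2(1106/1774) = -0.682  (CG21155)
log2(196654/11601) = 4.083  (CG10349)
log2(769.3/678.2) = 0.182  (CG19983)
log2(3.872/53.24) = -3.781  (CG8373)
The largest magnitude belongs to CG10349.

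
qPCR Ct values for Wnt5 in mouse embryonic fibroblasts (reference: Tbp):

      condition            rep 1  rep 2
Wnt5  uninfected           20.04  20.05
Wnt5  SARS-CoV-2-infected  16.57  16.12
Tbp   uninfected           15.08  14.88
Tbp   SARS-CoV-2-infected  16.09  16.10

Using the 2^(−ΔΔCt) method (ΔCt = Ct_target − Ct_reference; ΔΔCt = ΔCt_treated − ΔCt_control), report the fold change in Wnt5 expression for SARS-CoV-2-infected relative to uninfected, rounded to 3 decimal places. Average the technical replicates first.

Mean Ct: Wnt5 uninfected 20.045; Wnt5 SARS-CoV-2-infected 16.345; Tbp uninfected 14.980; Tbp SARS-CoV-2-infected 16.095
ΔCt(uninfected) = 20.045 − 14.980 = 5.065
ΔCt(SARS-CoV-2-infected) = 16.345 − 16.095 = 0.250
ΔΔCt = 0.250 − 5.065 = -4.815
Fold change = 2^(−(-4.815)) = 2^4.815 = 28.1488

28.149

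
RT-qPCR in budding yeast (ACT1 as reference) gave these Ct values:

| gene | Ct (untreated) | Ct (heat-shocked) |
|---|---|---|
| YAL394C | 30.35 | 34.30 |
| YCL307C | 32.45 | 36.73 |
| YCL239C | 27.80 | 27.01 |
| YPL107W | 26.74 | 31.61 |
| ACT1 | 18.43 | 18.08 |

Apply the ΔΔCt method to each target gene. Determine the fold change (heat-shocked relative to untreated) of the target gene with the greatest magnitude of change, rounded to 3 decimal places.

0.027

YAL394C: ΔΔCt = (34.30−18.08) − (30.35−18.43) = 16.22 − 11.92 = 4.30; fold change = 2^-4.30 = 0.051
YCL307C: ΔΔCt = (36.73−18.08) − (32.45−18.43) = 18.65 − 14.02 = 4.63; fold change = 2^-4.63 = 0.040
YCL239C: ΔΔCt = (27.01−18.08) − (27.80−18.43) = 8.93 − 9.37 = -0.44; fold change = 2^0.44 = 1.357
YPL107W: ΔΔCt = (31.61−18.08) − (26.74−18.43) = 13.53 − 8.31 = 5.22; fold change = 2^-5.22 = 0.027
YPL107W has the largest |ΔΔCt| = 5.22.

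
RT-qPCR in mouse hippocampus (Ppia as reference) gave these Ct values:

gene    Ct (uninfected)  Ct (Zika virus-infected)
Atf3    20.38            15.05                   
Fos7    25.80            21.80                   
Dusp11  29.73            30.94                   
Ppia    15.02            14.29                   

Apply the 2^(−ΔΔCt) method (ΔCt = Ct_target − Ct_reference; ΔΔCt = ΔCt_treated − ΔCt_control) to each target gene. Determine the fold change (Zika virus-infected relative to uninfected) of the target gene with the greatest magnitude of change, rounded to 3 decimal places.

24.251

Atf3: ΔΔCt = (15.05−14.29) − (20.38−15.02) = 0.76 − 5.36 = -4.60; fold change = 2^4.60 = 24.251
Fos7: ΔΔCt = (21.80−14.29) − (25.80−15.02) = 7.51 − 10.78 = -3.27; fold change = 2^3.27 = 9.646
Dusp11: ΔΔCt = (30.94−14.29) − (29.73−15.02) = 16.65 − 14.71 = 1.94; fold change = 2^-1.94 = 0.261
Atf3 has the largest |ΔΔCt| = 4.60.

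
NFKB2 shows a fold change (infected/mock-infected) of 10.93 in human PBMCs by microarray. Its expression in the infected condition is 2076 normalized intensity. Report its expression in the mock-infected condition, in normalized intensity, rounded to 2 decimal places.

189.94

mock-infected expression = 2076 / 10.93 = 189.94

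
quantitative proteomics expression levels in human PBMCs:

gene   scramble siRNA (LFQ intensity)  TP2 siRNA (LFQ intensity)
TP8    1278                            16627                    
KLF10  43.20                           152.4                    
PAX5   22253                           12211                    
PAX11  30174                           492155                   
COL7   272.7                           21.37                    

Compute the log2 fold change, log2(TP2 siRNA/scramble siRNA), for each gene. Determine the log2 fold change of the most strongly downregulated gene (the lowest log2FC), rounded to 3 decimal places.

log2(16627/1278) = 3.702  (TP8)
log2(152.4/43.20) = 1.819  (KLF10)
log2(12211/22253) = -0.866  (PAX5)
log2(492155/30174) = 4.028  (PAX11)
log2(21.37/272.7) = -3.674  (COL7)
COL7 is most strongly downregulated.

-3.674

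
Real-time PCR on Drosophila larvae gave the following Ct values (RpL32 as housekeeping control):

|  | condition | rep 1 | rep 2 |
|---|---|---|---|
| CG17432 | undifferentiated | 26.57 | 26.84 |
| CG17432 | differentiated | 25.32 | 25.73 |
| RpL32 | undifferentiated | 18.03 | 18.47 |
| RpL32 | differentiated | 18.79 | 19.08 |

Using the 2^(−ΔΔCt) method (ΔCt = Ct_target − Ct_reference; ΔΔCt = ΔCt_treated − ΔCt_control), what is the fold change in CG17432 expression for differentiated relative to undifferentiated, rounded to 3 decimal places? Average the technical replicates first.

Mean Ct: CG17432 undifferentiated 26.705; CG17432 differentiated 25.525; RpL32 undifferentiated 18.250; RpL32 differentiated 18.935
ΔCt(undifferentiated) = 26.705 − 18.250 = 8.455
ΔCt(differentiated) = 25.525 − 18.935 = 6.590
ΔΔCt = 6.590 − 8.455 = -1.865
Fold change = 2^(−(-1.865)) = 2^1.865 = 3.6427

3.643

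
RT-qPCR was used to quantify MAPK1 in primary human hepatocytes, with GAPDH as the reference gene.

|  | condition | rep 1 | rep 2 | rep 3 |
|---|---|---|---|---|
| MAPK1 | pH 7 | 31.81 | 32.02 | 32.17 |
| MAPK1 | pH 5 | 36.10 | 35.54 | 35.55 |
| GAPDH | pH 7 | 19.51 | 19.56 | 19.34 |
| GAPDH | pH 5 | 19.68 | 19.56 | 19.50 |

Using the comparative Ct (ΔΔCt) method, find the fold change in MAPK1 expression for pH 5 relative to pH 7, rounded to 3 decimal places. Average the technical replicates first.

Mean Ct: MAPK1 pH 7 32.000; MAPK1 pH 5 35.730; GAPDH pH 7 19.470; GAPDH pH 5 19.580
ΔCt(pH 7) = 32.000 − 19.470 = 12.530
ΔCt(pH 5) = 35.730 − 19.580 = 16.150
ΔΔCt = 16.150 − 12.530 = 3.620
Fold change = 2^(−3.620) = 0.0813

0.081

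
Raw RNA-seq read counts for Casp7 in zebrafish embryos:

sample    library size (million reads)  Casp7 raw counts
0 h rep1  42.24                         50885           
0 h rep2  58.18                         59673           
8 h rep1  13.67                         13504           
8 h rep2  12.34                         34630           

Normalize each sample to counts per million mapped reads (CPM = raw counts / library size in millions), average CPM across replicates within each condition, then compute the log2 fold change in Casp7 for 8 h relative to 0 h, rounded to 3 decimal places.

CPM(0 h rep1) = 50885 / 42.24 = 1204.6638
CPM(0 h rep2) = 59673 / 58.18 = 1025.6617
CPM(8 h rep1) = 13504 / 13.67 = 987.8566
CPM(8 h rep2) = 34630 / 12.34 = 2806.3209
mean CPM(0 h) = 1115.1628; mean CPM(8 h) = 1897.0888
Fold change = 1897.0888 / 1115.1628 = 1.70118
log2(1.70118) = 0.7665

0.767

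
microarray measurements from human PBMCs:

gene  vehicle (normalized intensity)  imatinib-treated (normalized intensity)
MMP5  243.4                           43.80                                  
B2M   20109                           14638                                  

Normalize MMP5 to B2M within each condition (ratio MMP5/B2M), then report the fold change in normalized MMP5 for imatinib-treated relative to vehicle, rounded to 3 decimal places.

MMP5/B2M (vehicle) = 243.4 / 20109 = 0.012104
MMP5/B2M (imatinib-treated) = 43.80 / 14638 = 0.0029922
Fold change = 0.0029922 / 0.012104 = 0.2472

0.247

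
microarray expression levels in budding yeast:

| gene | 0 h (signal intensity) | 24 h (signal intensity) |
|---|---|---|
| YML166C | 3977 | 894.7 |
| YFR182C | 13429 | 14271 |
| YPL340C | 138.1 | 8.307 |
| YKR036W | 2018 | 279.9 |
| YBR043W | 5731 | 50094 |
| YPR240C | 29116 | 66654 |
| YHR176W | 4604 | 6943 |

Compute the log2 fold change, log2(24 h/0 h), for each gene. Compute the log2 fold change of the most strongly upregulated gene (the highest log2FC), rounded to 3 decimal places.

log2(894.7/3977) = -2.152  (YML166C)
log2(14271/13429) = 0.088  (YFR182C)
log2(8.307/138.1) = -4.055  (YPL340C)
log2(279.9/2018) = -2.850  (YKR036W)
log2(50094/5731) = 3.128  (YBR043W)
log2(66654/29116) = 1.195  (YPR240C)
log2(6943/4604) = 0.593  (YHR176W)
YBR043W is most strongly upregulated.

3.128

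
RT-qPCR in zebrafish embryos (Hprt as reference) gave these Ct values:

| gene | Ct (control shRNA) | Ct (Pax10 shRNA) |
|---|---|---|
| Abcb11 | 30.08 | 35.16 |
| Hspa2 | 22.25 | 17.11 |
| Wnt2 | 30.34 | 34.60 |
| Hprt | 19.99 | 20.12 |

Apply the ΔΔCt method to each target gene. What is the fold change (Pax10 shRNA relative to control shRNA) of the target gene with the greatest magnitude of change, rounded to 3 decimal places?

Abcb11: ΔΔCt = (35.16−20.12) − (30.08−19.99) = 15.04 − 10.09 = 4.95; fold change = 2^-4.95 = 0.032
Hspa2: ΔΔCt = (17.11−20.12) − (22.25−19.99) = -3.01 − 2.26 = -5.27; fold change = 2^5.27 = 38.586
Wnt2: ΔΔCt = (34.60−20.12) − (30.34−19.99) = 14.48 − 10.35 = 4.13; fold change = 2^-4.13 = 0.057
Hspa2 has the largest |ΔΔCt| = 5.27.

38.586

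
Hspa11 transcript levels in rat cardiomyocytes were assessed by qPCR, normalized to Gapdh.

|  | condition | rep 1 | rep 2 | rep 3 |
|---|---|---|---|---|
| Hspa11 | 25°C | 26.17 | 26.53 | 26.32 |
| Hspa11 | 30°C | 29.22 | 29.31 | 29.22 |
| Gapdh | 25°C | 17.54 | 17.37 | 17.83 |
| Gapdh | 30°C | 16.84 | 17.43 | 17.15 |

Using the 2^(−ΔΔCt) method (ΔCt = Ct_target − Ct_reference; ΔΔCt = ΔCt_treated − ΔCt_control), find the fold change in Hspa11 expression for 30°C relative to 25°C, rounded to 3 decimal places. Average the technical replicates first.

Mean Ct: Hspa11 25°C 26.340; Hspa11 30°C 29.250; Gapdh 25°C 17.580; Gapdh 30°C 17.140
ΔCt(25°C) = 26.340 − 17.580 = 8.760
ΔCt(30°C) = 29.250 − 17.140 = 12.110
ΔΔCt = 12.110 − 8.760 = 3.350
Fold change = 2^(−3.350) = 0.0981

0.098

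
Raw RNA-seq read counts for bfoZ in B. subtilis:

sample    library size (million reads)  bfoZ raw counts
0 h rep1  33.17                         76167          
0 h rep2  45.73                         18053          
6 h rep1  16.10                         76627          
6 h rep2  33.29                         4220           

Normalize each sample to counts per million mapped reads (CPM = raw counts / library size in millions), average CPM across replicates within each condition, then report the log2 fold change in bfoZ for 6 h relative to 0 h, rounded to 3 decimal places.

0.861

CPM(0 h rep1) = 76167 / 33.17 = 2296.2617
CPM(0 h rep2) = 18053 / 45.73 = 394.7737
CPM(6 h rep1) = 76627 / 16.10 = 4759.4410
CPM(6 h rep2) = 4220 / 33.29 = 126.7648
mean CPM(0 h) = 1345.5177; mean CPM(6 h) = 2443.1029
Fold change = 2443.1029 / 1345.5177 = 1.81573
log2(1.81573) = 0.8606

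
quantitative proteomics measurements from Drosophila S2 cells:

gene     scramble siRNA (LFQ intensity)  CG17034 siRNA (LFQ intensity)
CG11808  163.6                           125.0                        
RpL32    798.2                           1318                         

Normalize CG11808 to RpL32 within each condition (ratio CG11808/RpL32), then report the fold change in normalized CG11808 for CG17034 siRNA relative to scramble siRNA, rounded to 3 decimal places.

CG11808/RpL32 (scramble siRNA) = 163.6 / 798.2 = 0.20496
CG11808/RpL32 (CG17034 siRNA) = 125.0 / 1318 = 0.094841
Fold change = 0.094841 / 0.20496 = 0.4627

0.463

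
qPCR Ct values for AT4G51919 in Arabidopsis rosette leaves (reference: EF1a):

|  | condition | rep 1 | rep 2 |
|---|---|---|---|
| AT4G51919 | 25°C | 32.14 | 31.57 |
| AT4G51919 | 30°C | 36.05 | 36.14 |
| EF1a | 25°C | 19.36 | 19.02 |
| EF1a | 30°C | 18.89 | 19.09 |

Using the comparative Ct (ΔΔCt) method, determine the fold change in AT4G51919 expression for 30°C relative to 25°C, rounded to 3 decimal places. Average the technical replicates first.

0.046

Mean Ct: AT4G51919 25°C 31.855; AT4G51919 30°C 36.095; EF1a 25°C 19.190; EF1a 30°C 18.990
ΔCt(25°C) = 31.855 − 19.190 = 12.665
ΔCt(30°C) = 36.095 − 18.990 = 17.105
ΔΔCt = 17.105 − 12.665 = 4.440
Fold change = 2^(−4.440) = 0.0461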